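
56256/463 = 56256/463 = 121.50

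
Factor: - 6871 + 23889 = 2^1*67^1*127^1   =  17018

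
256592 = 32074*8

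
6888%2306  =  2276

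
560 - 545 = 15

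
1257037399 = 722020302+535017097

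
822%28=10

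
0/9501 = 0  =  0.00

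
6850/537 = 6850/537 = 12.76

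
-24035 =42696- 66731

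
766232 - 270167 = 496065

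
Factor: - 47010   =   -2^1*3^1*5^1*1567^1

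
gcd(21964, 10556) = 4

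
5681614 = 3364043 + 2317571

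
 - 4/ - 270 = 2/135  =  0.01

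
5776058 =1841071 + 3934987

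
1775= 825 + 950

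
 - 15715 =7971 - 23686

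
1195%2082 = 1195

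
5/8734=5/8734 = 0.00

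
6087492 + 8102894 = 14190386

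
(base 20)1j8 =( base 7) 2204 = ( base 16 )314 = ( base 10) 788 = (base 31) PD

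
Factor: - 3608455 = -5^1 * 61^1*11831^1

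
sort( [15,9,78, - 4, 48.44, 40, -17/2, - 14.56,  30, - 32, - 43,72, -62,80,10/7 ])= [- 62,  -  43,  -  32, - 14.56, - 17/2, - 4,10/7, 9,  15 , 30, 40,  48.44,72,  78,80] 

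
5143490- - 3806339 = 8949829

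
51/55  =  51/55 = 0.93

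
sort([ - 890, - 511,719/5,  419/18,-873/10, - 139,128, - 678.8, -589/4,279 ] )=[ - 890, -678.8, - 511, -589/4, - 139, - 873/10,419/18, 128, 719/5,279 ] 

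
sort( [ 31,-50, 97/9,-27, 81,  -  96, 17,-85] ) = [- 96,  -  85, - 50,- 27, 97/9, 17,  31,81 ]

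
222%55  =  2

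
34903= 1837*19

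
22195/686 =32 + 243/686=32.35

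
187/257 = 187/257= 0.73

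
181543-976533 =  - 794990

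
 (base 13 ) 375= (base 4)21123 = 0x25B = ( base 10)603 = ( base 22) 159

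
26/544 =13/272 =0.05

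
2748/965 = 2 + 818/965=2.85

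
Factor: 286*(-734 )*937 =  -2^2*11^1*13^1 *367^1*937^1=-196698788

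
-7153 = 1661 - 8814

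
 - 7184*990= - 7112160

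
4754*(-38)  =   - 180652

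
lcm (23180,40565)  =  162260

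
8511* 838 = 7132218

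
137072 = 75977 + 61095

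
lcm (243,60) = 4860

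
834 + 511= 1345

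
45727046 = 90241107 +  - 44514061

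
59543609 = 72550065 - 13006456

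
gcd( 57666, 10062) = 6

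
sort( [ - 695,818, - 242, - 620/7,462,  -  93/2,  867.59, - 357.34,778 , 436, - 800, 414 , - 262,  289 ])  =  [ - 800,-695, - 357.34, - 262, - 242,-620/7, - 93/2, 289,414,436,462, 778,818,867.59]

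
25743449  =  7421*3469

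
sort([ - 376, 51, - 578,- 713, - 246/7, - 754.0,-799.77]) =[-799.77, - 754.0,-713,-578,- 376, - 246/7, 51]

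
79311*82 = 6503502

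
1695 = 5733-4038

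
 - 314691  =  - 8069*39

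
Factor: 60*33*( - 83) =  - 164340 = -2^2*3^2 *5^1*11^1*83^1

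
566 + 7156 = 7722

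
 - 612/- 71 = 8+ 44/71 = 8.62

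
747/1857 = 249/619  =  0.40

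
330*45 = 14850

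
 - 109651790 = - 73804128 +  - 35847662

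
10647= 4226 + 6421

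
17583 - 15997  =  1586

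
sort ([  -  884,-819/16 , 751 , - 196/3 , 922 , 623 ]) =[ - 884, -196/3, - 819/16 , 623, 751,  922 ]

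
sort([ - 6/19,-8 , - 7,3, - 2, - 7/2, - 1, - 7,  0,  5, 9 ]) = [ - 8, - 7, - 7, - 7/2, - 2, - 1 , - 6/19 , 0, 3,  5 , 9]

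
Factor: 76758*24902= 2^2 * 3^1*11^1 * 1163^1*12451^1 = 1911427716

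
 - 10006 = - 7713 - 2293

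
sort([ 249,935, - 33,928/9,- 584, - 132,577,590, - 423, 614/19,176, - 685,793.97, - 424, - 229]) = [ - 685, - 584,  -  424, - 423, - 229, - 132, - 33, 614/19, 928/9,176, 249, 577, 590, 793.97, 935 ] 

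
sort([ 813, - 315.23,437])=[-315.23 , 437,  813]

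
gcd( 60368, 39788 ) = 1372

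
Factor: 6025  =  5^2*241^1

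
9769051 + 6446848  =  16215899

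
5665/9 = 629+4/9 = 629.44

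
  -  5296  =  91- 5387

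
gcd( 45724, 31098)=142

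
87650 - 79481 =8169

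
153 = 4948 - 4795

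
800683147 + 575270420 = 1375953567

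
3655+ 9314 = 12969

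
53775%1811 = 1256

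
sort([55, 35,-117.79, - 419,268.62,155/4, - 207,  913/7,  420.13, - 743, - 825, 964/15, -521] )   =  [ - 825, - 743, - 521, - 419, - 207, - 117.79,  35,155/4,55 , 964/15, 913/7,268.62,420.13] 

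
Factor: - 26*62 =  - 2^2 *13^1*31^1 = - 1612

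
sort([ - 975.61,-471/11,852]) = [ - 975.61, - 471/11,852 ]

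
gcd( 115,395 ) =5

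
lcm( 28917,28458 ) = 1792854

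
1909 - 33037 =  - 31128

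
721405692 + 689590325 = 1410996017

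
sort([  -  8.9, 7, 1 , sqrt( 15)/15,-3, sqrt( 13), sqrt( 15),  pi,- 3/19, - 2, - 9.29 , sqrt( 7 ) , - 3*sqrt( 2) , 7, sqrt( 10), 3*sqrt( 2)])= [ - 9.29, - 8.9, - 3 * sqrt ( 2), - 3, - 2, - 3/19, sqrt( 15)/15, 1, sqrt( 7) , pi, sqrt( 10), sqrt(13), sqrt( 15), 3 * sqrt ( 2 ), 7, 7 ]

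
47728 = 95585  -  47857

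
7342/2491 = 7342/2491  =  2.95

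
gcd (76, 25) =1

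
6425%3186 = 53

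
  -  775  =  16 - 791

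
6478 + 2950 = 9428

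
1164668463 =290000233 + 874668230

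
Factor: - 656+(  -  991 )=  - 3^3 * 61^1 = -  1647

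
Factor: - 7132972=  - 2^2*7^1*11^1*23159^1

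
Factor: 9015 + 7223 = 2^1*23^1 *353^1= 16238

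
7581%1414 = 511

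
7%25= 7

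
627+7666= 8293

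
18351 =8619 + 9732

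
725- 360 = 365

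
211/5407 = 211/5407 =0.04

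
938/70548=469/35274 = 0.01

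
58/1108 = 29/554  =  0.05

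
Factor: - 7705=-5^1 * 23^1*67^1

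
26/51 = 26/51=0.51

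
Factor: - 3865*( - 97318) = 376134070 = 2^1*5^1*13^1  *19^1*197^1*773^1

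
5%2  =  1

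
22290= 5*4458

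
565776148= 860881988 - 295105840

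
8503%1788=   1351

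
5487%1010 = 437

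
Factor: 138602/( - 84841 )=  - 2^1*1873^1*2293^( - 1)= -  3746/2293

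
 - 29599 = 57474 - 87073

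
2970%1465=40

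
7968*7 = 55776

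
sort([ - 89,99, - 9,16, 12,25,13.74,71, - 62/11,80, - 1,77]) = [ - 89, - 9,-62/11, - 1,12,13.74,16,25, 71,77,80, 99 ] 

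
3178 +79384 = 82562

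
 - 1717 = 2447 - 4164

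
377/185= 2+7/185 = 2.04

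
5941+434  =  6375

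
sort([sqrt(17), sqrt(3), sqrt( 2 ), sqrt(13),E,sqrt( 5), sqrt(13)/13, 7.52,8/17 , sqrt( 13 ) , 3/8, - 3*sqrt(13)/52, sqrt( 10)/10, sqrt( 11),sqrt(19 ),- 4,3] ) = [ - 4 , - 3*sqrt(13)/52,  sqrt ( 13)/13,sqrt(10)/10, 3/8 , 8/17 , sqrt(2), sqrt( 3 ), sqrt(5) , E, 3,sqrt(11),  sqrt( 13) , sqrt(13),sqrt(17), sqrt( 19),7.52 ]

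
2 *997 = 1994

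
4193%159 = 59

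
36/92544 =3/7712 = 0.00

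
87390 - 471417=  - 384027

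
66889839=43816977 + 23072862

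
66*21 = 1386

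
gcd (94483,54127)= 1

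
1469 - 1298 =171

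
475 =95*5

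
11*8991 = 98901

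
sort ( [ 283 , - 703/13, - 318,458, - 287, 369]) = [-318, - 287, - 703/13,283,369,458 ]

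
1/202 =1/202  =  0.00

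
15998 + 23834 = 39832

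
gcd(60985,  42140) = 5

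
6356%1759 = 1079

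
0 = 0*3458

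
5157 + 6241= 11398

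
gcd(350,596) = 2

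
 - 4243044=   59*( - 71916 ) 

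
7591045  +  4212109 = 11803154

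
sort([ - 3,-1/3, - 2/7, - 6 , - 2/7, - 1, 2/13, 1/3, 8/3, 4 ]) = [-6, - 3, - 1, - 1/3,  -  2/7 ,  -  2/7,2/13, 1/3,8/3,4 ] 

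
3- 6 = - 3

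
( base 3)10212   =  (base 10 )104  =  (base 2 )1101000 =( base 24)48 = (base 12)88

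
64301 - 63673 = 628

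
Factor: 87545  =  5^1*17509^1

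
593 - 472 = 121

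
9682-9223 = 459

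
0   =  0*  76881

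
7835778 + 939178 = 8774956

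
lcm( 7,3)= 21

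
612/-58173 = -204/19391 =- 0.01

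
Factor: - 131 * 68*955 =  - 2^2*5^1*17^1*131^1*191^1 = - 8507140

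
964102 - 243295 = 720807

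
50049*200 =10009800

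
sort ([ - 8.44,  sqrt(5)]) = [ - 8.44, sqrt(5)]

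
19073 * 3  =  57219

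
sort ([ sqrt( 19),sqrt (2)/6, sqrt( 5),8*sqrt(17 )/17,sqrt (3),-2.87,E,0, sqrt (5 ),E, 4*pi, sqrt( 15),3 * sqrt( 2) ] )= [-2.87,  0,  sqrt( 2 ) /6, sqrt( 3 ),  8*sqrt(17)/17,sqrt( 5),sqrt(5),E,E,  sqrt( 15),3*sqrt( 2 ), sqrt(19), 4*pi]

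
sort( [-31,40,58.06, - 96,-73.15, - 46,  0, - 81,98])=[ - 96,  -  81, - 73.15,-46, - 31, 0 , 40, 58.06, 98] 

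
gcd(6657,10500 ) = 21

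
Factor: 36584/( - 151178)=  -  2^2 * 17^1*281^ ( - 1) = - 68/281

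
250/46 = 5 + 10/23 = 5.43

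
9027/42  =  3009/14 = 214.93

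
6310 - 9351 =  - 3041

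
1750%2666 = 1750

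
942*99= 93258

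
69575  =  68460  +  1115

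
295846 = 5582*53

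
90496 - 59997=30499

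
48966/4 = 24483/2  =  12241.50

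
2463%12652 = 2463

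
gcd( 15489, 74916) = 9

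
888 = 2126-1238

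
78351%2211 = 966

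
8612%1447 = 1377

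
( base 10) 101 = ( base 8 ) 145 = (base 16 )65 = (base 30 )3B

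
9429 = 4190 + 5239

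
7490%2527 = 2436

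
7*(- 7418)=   -  51926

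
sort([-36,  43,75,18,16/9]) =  [- 36 , 16/9,  18,43, 75 ]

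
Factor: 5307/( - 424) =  - 2^(-3)*3^1*29^1*53^( - 1)*61^1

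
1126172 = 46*24482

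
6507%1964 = 615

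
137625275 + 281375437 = 419000712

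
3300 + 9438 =12738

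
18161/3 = 18161/3= 6053.67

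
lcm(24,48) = 48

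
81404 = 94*866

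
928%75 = 28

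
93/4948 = 93/4948= 0.02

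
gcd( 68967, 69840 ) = 873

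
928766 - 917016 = 11750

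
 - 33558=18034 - 51592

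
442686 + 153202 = 595888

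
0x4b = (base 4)1023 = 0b1001011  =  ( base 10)75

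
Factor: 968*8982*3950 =2^5*3^2*5^2*11^2 * 79^1*499^1 = 34343575200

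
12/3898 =6/1949=0.00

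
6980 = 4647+2333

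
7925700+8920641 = 16846341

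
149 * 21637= 3223913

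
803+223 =1026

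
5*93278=466390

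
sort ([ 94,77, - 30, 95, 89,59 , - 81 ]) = [ - 81 , - 30,59, 77, 89,94, 95]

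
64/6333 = 64/6333 =0.01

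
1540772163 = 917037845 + 623734318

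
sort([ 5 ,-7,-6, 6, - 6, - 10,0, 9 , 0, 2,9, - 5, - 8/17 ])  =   [ - 10 , - 7, - 6,-6, - 5,-8/17, 0,0,2, 5,6, 9,9 ]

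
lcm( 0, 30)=0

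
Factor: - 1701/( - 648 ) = 2^( - 3)*3^1*7^1 = 21/8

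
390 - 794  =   -404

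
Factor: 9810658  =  2^1*11^1*13^1*34303^1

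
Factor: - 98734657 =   -  7^2*17^1*118529^1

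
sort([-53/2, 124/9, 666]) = [ - 53/2,124/9, 666 ] 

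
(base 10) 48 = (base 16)30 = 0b110000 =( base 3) 1210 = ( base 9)53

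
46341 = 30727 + 15614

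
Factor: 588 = 2^2 * 3^1*7^2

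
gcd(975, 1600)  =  25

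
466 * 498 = 232068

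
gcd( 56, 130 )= 2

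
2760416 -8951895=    - 6191479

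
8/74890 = 4/37445=0.00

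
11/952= 11/952 = 0.01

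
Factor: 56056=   2^3*7^2*11^1*13^1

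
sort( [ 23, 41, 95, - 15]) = [- 15,  23, 41,95] 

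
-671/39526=-671/39526 = - 0.02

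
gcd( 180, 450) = 90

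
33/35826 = 11/11942 =0.00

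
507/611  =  39/47 = 0.83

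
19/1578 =19/1578 = 0.01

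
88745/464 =88745/464=191.26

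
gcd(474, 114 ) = 6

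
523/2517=523/2517= 0.21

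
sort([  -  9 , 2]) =[ - 9, 2]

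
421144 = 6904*61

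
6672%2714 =1244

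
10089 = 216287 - 206198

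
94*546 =51324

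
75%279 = 75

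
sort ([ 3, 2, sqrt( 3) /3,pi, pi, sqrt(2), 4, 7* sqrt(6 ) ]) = [ sqrt(3 )/3, sqrt( 2), 2,  3 , pi, pi  ,  4, 7*sqrt( 6 ) ]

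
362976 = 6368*57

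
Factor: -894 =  - 2^1 * 3^1*149^1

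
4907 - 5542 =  - 635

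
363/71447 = 363/71447=0.01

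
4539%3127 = 1412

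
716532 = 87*8236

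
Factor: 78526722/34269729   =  2^1*13^ ( - 1)*29^1 *179^( -1)  *  4909^( - 1)*451303^1 = 26175574/11423243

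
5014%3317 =1697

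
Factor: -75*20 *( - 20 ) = 30000 = 2^4 * 3^1 * 5^4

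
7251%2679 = 1893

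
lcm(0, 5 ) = 0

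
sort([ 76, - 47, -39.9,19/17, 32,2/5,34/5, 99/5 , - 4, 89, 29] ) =[- 47, - 39.9, - 4,2/5,  19/17 , 34/5 , 99/5 , 29,32,76,89]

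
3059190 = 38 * 80505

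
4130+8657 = 12787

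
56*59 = 3304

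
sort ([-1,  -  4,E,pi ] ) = [-4,- 1,E,pi]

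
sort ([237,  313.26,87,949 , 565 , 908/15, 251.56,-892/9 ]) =[-892/9, 908/15,87,237,251.56,313.26,565,949]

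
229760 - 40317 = 189443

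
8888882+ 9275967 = 18164849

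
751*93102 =69919602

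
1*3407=3407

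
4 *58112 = 232448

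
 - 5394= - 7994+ 2600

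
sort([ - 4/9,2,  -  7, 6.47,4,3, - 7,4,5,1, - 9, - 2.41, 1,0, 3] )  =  [ - 9, - 7, - 7, - 2.41, - 4/9, 0,1,1, 2, 3,3,4,4,5,6.47]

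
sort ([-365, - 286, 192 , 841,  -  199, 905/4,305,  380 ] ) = [ - 365,  -  286, - 199,192,905/4,305, 380 , 841]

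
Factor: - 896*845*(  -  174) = 2^8 *3^1*5^1*7^1*13^2*29^1 = 131738880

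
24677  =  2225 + 22452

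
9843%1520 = 723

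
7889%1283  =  191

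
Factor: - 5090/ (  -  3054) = 3^( - 1 )*5^1= 5/3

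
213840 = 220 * 972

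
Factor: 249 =3^1*83^1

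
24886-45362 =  - 20476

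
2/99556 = 1/49778 = 0.00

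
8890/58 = 153+ 8/29=153.28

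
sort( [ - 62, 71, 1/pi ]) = [-62, 1/pi,71 ]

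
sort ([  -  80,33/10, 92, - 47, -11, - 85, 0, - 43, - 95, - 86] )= [ - 95,  -  86,-85,-80, - 47,- 43 ,- 11, 0 , 33/10, 92 ]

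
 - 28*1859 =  - 52052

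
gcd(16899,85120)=1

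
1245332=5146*242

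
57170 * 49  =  2801330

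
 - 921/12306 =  - 307/4102 = - 0.07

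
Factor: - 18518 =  - 2^1*47^1*197^1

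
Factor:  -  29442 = -2^1 * 3^1  *  7^1*701^1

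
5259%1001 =254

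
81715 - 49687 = 32028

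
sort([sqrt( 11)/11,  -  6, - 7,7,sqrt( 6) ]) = [ - 7,  -  6,sqrt( 11)/11, sqrt (6), 7]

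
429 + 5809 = 6238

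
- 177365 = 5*( - 35473 ) 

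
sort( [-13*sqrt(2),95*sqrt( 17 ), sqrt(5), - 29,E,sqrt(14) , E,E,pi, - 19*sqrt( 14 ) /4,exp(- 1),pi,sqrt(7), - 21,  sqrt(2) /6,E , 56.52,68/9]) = [- 29, - 21,  -  13* sqrt(2) ,  -  19*sqrt(14 )/4, sqrt( 2 )/6,exp( - 1),sqrt ( 5),sqrt(7 ),E,E, E,E,pi,pi,sqrt(14 ),68/9,  56.52,95*sqrt(17 )] 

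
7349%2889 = 1571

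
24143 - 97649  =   - 73506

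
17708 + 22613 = 40321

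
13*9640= 125320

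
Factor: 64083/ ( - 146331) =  - 21361/48777 = - 3^( - 1)*41^1*71^( - 1)*229^( - 1 )*521^1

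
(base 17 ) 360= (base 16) 3C9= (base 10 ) 969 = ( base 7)2553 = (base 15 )449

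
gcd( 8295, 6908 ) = 1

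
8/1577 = 8/1577=0.01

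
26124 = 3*8708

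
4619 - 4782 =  - 163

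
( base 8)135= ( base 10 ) 93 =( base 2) 1011101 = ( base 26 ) 3F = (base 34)2P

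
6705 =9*745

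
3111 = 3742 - 631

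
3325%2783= 542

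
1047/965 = 1 + 82/965 = 1.08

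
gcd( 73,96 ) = 1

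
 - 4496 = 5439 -9935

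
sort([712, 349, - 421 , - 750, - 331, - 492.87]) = [- 750, - 492.87,-421, - 331, 349, 712]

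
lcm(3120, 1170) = 9360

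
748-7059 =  - 6311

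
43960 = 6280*7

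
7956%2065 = 1761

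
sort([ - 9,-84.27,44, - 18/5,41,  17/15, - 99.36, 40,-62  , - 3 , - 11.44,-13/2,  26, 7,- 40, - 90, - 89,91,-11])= [ - 99.36,-90,  -  89, - 84.27, - 62, - 40, - 11.44,  -  11, - 9, - 13/2, - 18/5 , - 3, 17/15,  7,  26,  40,  41, 44, 91] 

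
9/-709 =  - 1 + 700/709 = - 0.01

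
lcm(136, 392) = 6664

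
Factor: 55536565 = 5^1*7^1*1231^1*1289^1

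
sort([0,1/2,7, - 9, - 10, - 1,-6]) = [  -  10, - 9, - 6,-1,  0,  1/2, 7]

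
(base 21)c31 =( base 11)402A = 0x14EC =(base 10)5356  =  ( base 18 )g9a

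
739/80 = 9  +  19/80 = 9.24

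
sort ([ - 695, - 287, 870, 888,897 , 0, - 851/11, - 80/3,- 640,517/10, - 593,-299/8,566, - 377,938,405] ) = [ - 695, - 640,  -  593,-377,-287,-851/11, - 299/8, - 80/3,0, 517/10,405,566,870, 888,897,938 ]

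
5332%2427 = 478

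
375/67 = 375/67=5.60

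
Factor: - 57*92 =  -5244 = - 2^2*3^1*19^1*23^1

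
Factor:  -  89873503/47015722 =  -2^( - 1)* 13^(  -  1)*1808297^(-1)*89873503^1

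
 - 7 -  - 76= 69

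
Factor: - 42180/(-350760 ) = 2^( - 1)*19^1 *79^( - 1 )= 19/158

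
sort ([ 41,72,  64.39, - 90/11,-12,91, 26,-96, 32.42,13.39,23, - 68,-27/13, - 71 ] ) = [-96, -71,-68, - 12,  -  90/11, - 27/13,13.39,23, 26, 32.42, 41, 64.39, 72,91]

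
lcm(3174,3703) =22218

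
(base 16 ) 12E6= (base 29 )5LO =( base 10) 4838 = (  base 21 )ak8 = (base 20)C1I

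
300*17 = 5100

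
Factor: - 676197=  - 3^2*75133^1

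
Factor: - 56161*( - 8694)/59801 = 2^1*3^3*7^1  *  23^1*71^1*113^1*8543^ (-1)= 69751962/8543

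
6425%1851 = 872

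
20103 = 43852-23749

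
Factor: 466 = 2^1 * 233^1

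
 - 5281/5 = -1057+4/5= -1056.20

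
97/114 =97/114 = 0.85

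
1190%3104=1190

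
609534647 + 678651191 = 1288185838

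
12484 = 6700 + 5784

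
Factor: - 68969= -17^1*4057^1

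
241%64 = 49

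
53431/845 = 53431/845   =  63.23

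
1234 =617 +617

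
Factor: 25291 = 7^1*3613^1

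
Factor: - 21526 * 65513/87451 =-201461834/12493 = - 2^1  *  7^2*13^( - 1 )*31^( - 2)*47^1*191^1*229^1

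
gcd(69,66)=3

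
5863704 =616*9519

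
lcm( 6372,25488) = 25488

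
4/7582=2/3791 =0.00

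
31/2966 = 31/2966 = 0.01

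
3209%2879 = 330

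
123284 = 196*629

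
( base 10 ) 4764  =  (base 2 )1001010011100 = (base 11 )3641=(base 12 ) 2910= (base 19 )d3e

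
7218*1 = 7218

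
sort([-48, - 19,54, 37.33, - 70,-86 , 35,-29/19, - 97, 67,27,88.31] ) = [-97,  -  86 ,-70, - 48,-19, - 29/19 , 27 , 35, 37.33,54,67, 88.31]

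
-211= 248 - 459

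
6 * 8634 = 51804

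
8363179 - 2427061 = 5936118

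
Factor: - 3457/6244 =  - 2^(  -  2)*7^(  -  1)*223^( - 1 )*3457^1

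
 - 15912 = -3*5304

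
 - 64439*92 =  -5928388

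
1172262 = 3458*339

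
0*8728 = 0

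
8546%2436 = 1238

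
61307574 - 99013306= - 37705732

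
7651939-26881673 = -19229734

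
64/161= 64/161 =0.40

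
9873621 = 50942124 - 41068503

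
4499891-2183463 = 2316428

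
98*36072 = 3535056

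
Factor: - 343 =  - 7^3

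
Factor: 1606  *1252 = 2010712 = 2^3*11^1*73^1*313^1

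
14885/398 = 14885/398 = 37.40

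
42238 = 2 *21119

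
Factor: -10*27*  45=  - 12150 = - 2^1*3^5*5^2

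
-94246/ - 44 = 2141 + 21/22=2141.95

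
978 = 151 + 827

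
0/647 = 0 = 0.00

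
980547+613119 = 1593666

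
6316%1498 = 324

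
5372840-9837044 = -4464204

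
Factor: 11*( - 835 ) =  - 5^1 * 11^1*167^1 = - 9185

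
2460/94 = 26 + 8/47 = 26.17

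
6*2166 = 12996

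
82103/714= 11729/102 = 114.99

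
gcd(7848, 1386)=18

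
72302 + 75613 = 147915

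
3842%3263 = 579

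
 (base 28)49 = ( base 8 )171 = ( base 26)4h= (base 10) 121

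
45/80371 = 45/80371 = 0.00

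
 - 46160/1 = - 46160  =  - 46160.00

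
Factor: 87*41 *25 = 3^1*5^2*29^1*41^1 = 89175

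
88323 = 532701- 444378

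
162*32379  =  5245398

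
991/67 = 14+ 53/67 = 14.79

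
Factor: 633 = 3^1*211^1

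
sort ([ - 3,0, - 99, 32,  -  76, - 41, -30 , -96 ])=[ - 99, - 96, - 76,-41,-30, - 3, 0,32 ]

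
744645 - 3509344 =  - 2764699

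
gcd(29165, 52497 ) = 5833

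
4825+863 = 5688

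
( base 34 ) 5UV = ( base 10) 6831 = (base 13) 3156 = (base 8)15257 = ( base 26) A2J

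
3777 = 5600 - 1823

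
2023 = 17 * 119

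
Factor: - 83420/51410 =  - 86/53 =- 2^1*43^1*53^(-1 ) 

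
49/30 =1 + 19/30 = 1.63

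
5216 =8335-3119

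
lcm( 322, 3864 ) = 3864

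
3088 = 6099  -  3011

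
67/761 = 67/761 = 0.09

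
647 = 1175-528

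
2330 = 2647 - 317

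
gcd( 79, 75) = 1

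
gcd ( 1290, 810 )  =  30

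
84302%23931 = 12509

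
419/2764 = 419/2764 = 0.15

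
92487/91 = 1016 + 31/91 = 1016.34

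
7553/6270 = 7553/6270 = 1.20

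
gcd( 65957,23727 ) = 1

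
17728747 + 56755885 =74484632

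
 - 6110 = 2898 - 9008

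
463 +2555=3018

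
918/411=306/137 =2.23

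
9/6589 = 9/6589 = 0.00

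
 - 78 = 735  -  813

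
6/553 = 6/553 = 0.01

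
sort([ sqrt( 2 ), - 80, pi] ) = [ - 80, sqrt(2), pi ]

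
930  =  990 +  - 60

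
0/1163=0  =  0.00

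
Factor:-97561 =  - 97561^1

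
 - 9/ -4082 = 9/4082 = 0.00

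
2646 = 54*49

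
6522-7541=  - 1019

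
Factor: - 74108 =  - 2^2*97^1*191^1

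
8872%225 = 97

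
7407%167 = 59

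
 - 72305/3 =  - 72305/3= - 24101.67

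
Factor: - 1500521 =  - 11^2*12401^1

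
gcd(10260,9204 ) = 12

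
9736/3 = 3245+1/3 = 3245.33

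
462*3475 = 1605450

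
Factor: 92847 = 3^1 * 30949^1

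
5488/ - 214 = -26 + 38/107  =  - 25.64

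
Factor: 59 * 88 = 2^3*11^1*59^1 = 5192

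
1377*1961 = 2700297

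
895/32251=895/32251 = 0.03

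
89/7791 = 89/7791 = 0.01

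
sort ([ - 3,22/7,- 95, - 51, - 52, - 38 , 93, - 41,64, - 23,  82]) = [ - 95, - 52, - 51,-41, - 38, - 23, - 3, 22/7, 64, 82,  93]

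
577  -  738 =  - 161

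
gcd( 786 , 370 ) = 2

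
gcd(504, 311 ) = 1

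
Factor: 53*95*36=2^2*3^2*5^1*19^1*53^1 =181260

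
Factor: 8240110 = 2^1*5^1*19^1* 31^1 *1399^1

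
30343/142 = 213  +  97/142 = 213.68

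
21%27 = 21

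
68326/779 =87 +553/779 = 87.71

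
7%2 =1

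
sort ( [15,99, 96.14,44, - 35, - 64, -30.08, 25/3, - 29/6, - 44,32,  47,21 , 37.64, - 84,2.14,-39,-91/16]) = [ - 84, - 64, - 44, - 39 ,  -  35,-30.08,  -  91/16, - 29/6,2.14,25/3  ,  15,  21 , 32, 37.64, 44,47,96.14,  99 ] 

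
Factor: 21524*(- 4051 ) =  - 87193724 = - 2^2*4051^1*5381^1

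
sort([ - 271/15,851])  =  [- 271/15,  851 ]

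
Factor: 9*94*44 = 37224 = 2^3*3^2*11^1*47^1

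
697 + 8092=8789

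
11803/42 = 281 + 1/42 =281.02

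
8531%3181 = 2169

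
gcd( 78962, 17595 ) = 1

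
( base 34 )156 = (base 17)4A6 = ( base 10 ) 1332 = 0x534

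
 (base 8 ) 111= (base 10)73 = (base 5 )243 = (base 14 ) 53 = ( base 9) 81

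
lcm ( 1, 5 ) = 5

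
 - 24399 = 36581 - 60980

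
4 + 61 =65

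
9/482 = 9/482 = 0.02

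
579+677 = 1256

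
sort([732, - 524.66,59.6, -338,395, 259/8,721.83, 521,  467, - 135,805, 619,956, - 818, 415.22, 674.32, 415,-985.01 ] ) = [  -  985.01 , - 818, - 524.66, - 338, - 135,259/8, 59.6,395,  415,  415.22, 467,521,619,674.32,721.83, 732, 805, 956 ] 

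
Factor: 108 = 2^2*3^3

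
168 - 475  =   - 307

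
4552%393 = 229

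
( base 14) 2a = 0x26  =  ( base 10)38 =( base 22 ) 1G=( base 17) 24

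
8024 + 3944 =11968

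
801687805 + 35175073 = 836862878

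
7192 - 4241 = 2951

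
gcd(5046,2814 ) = 6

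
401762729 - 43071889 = 358690840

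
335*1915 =641525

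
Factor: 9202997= 59^1*151^1*1033^1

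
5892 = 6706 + -814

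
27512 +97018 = 124530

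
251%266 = 251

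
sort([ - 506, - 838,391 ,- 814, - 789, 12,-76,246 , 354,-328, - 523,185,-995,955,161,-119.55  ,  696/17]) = [-995, - 838 , - 814 , -789, - 523, - 506, - 328, - 119.55,-76,12,696/17,  161,  185,246,354 , 391,955 ]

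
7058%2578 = 1902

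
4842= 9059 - 4217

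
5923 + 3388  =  9311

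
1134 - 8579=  - 7445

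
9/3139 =9/3139 = 0.00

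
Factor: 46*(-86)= -3956 = - 2^2*23^1*43^1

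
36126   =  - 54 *( - 669 ) 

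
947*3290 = 3115630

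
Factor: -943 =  - 23^1 * 41^1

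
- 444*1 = -444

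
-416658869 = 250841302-667500171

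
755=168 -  - 587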